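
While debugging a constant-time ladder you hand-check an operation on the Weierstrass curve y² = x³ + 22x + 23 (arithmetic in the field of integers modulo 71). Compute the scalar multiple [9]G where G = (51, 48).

(22, 47)

Double-and-add on 9 = (1001)₂. Start with G = (51, 48) for the leading 1-bit.
double: tangent at (51, 48): λ = (3·51² + 22)/(2·48) ≡ 15/25. 25⁻¹ ≡ 54 (mod 71), so λ ≡ 15·54 ≡ 29.
  x = λ² - 51 - 51 = 841 - 102 ≡ 29; y = λ·(51 - 29) - 48 ≡ 22. → (29, 22)
double: tangent at (29, 22): λ = (3·29² + 22)/(2·22) ≡ 60/44. 44⁻¹ ≡ 21 (mod 71), so λ ≡ 60·21 ≡ 53.
  x = λ² - 29 - 29 = 2809 - 58 ≡ 53; y = λ·(29 - 53) - 22 ≡ 55. → (53, 55)
double: tangent at (53, 55): λ = (3·53² + 22)/(2·55) ≡ 0/39. 39⁻¹ ≡ 51 (mod 71), so λ ≡ 0·51 ≡ 0.
  x = λ² - 53 - 53 = 0 - 106 ≡ 36; y = λ·(53 - 36) - 55 ≡ 16. → (36, 16)
add G: (36, 16) + (51, 48). λ = (48 - 16)/(51 - 36) ≡ 32/15 mod 71. 15⁻¹ ≡ 19 (mod 71) since 15·19 = 285 ≡ 1, so λ ≡ 40.
  x = λ² - 36 - 51 = 1600 - 87 ≡ 22; y = λ·(36 - 22) - 16 ≡ 47. → (22, 47)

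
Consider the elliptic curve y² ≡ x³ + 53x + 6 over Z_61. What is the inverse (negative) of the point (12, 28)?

-(12, 28) = (12, -28 mod 61) = (12, 33).

(12, 33)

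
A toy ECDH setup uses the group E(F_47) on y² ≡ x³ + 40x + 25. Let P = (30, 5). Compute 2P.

(4, 22)

tangent at (30, 5): λ = (3·30² + 40)/(2·5) ≡ 14/10. 10⁻¹ ≡ 33 (mod 47), so λ ≡ 14·33 ≡ 39.
  x = λ² - 30 - 30 = 1521 - 60 ≡ 4; y = λ·(30 - 4) - 5 ≡ 22. → (4, 22)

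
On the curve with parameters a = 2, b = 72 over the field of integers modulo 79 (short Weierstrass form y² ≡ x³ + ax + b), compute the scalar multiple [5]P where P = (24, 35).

Double-and-add on 5 = (101)₂. Start with P = (24, 35) for the leading 1-bit.
double: tangent at (24, 35): λ = (3·24² + 2)/(2·35) ≡ 71/70. 70⁻¹ ≡ 35 (mod 79) since 70·35 = 2450 ≡ 1, so λ ≡ 71·35 ≡ 36.
  x = λ² - 24 - 24 = 1296 - 48 ≡ 63; y = λ·(24 - 63) - 35 ≡ 62. → (63, 62)
double: tangent at (63, 62): λ = (3·63² + 2)/(2·62) ≡ 59/45. 45⁻¹ ≡ 72 (mod 79), so λ ≡ 59·72 ≡ 61.
  x = λ² - 63 - 63 = 3721 - 126 ≡ 40; y = λ·(63 - 40) - 62 ≡ 77. → (40, 77)
add P: (40, 77) + (24, 35). λ = (35 - 77)/(24 - 40) ≡ 37/63 mod 79. 63⁻¹ ≡ 74 (mod 79), so λ ≡ 52.
  x = λ² - 40 - 24 = 2704 - 64 ≡ 33; y = λ·(40 - 33) - 77 ≡ 50. → (33, 50)

(33, 50)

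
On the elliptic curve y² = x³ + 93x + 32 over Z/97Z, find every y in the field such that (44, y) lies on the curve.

x³ + 93x + 32 = 89308 ≡ 68 (mod 97).
68 is a non-residue mod 97; no y exists.

none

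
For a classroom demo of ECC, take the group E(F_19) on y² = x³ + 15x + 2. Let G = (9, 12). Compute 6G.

(14, 12)

Double-and-add on 6 = (110)₂. Start with G = (9, 12) for the leading 1-bit.
double: tangent at (9, 12): λ = (3·9² + 15)/(2·12) ≡ 11/5. 5⁻¹ ≡ 4 (mod 19), so λ ≡ 11·4 ≡ 6.
  x = λ² - 9 - 9 = 36 - 18 ≡ 18; y = λ·(9 - 18) - 12 ≡ 10. → (18, 10)
add G: (18, 10) + (9, 12). λ = (12 - 10)/(9 - 18) ≡ 2/10 mod 19. 10⁻¹ ≡ 2 (mod 19), so λ ≡ 4.
  x = λ² - 18 - 9 = 16 - 27 ≡ 8; y = λ·(18 - 8) - 10 ≡ 11. → (8, 11)
double: tangent at (8, 11): λ = (3·8² + 15)/(2·11) ≡ 17/3. 3⁻¹ ≡ 13 (mod 19), so λ ≡ 17·13 ≡ 12.
  x = λ² - 8 - 8 = 144 - 16 ≡ 14; y = λ·(8 - 14) - 11 ≡ 12. → (14, 12)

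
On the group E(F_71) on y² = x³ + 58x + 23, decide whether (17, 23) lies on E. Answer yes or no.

y² = 23² ≡ 32; x³ + 58x + 23 = 5922 ≡ 29 (mod 71). 32 ≠ 29.

no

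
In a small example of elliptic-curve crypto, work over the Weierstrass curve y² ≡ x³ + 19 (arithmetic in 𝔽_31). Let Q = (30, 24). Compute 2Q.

(6, 24)

tangent at (30, 24): λ = (3·30² + 0)/(2·24) ≡ 3/17. 17⁻¹ ≡ 11 (mod 31) since 17·11 = 187 ≡ 1, so λ ≡ 3·11 ≡ 2.
  x = λ² - 30 - 30 = 4 - 60 ≡ 6; y = λ·(30 - 6) - 24 ≡ 24. → (6, 24)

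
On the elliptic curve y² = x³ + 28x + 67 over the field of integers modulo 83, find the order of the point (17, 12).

2P: tangent at (17, 12): λ = (3·17² + 28)/(2·12) ≡ 65/24. 24⁻¹ ≡ 45 (mod 83), so λ ≡ 65·45 ≡ 20.
  x = λ² - 17 - 17 = 400 - 34 ≡ 34; y = λ·(17 - 34) - 12 ≡ 63. → (34, 63)
3P: (34, 63) + (17, 12). λ = (12 - 63)/(17 - 34) ≡ 32/66 mod 83. 66⁻¹ ≡ 39 (mod 83) since 66·39 = 2574 ≡ 1, so λ ≡ 3.
  x = λ² - 34 - 17 = 9 - 51 ≡ 41; y = λ·(34 - 41) - 63 ≡ 82. → (41, 82)
4P: (41, 82) + (17, 12). λ = (12 - 82)/(17 - 41) ≡ 13/59 mod 83. 59⁻¹ ≡ 38 (mod 83), so λ ≡ 79.
  x = λ² - 41 - 17 = 6241 - 58 ≡ 41; y = λ·(41 - 41) - 82 ≡ 1. → (41, 1)
5P: (41, 1) + (17, 12). λ = (12 - 1)/(17 - 41) ≡ 11/59 mod 83. 59⁻¹ ≡ 38 (mod 83), so λ ≡ 3.
  x = λ² - 41 - 17 = 9 - 58 ≡ 34; y = λ·(41 - 34) - 1 ≡ 20. → (34, 20)
6P: (34, 20) + (17, 12). λ = (12 - 20)/(17 - 34) ≡ 75/66 mod 83. 66⁻¹ ≡ 39 (mod 83), so λ ≡ 20.
  x = λ² - 34 - 17 = 400 - 51 ≡ 17; y = λ·(34 - 17) - 20 ≡ 71. → (17, 71)
7P: (17, 71) + (17, 12): same x and y₁ ≡ -y₂, so the sum is O.
7P = O, so the order is 7.

7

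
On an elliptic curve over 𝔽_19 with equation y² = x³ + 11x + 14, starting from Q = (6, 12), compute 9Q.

(9, 5)

Repeated addition: build up to 9Q.
2Q: tangent at (6, 12): λ = (3·6² + 11)/(2·12) ≡ 5/5. 5⁻¹ ≡ 4 (mod 19) since 5·4 = 20 ≡ 1, so λ ≡ 5·4 ≡ 1.
  x = λ² - 6 - 6 = 1 - 12 ≡ 8; y = λ·(6 - 8) - 12 ≡ 5. → (8, 5)
3Q: (8, 5) + (6, 12). λ = (12 - 5)/(6 - 8) ≡ 7/17 mod 19. 17⁻¹ ≡ 9 (mod 19), so λ ≡ 6.
  x = λ² - 8 - 6 = 36 - 14 ≡ 3; y = λ·(8 - 3) - 5 ≡ 6. → (3, 6)
4Q: (3, 6) + (6, 12). λ = (12 - 6)/(6 - 3) ≡ 6/3 mod 19. 3⁻¹ ≡ 13 (mod 19) since 3·13 = 39 ≡ 1, so λ ≡ 2.
  x = λ² - 3 - 6 = 4 - 9 ≡ 14; y = λ·(3 - 14) - 6 ≡ 10. → (14, 10)
5Q: (14, 10) + (6, 12). λ = (12 - 10)/(6 - 14) ≡ 2/11 mod 19. 11⁻¹ ≡ 7 (mod 19) since 11·7 = 77 ≡ 1, so λ ≡ 14.
  x = λ² - 14 - 6 = 196 - 20 ≡ 5; y = λ·(14 - 5) - 10 ≡ 2. → (5, 2)
6Q: (5, 2) + (6, 12). λ = (12 - 2)/(6 - 5) ≡ 10/1 mod 19. 1⁻¹ ≡ 1 (mod 19) since 1·1 = 1 ≡ 1, so λ ≡ 10.
  x = λ² - 5 - 6 = 100 - 11 ≡ 13; y = λ·(5 - 13) - 2 ≡ 13. → (13, 13)
7Q: (13, 13) + (6, 12). λ = (12 - 13)/(6 - 13) ≡ 18/12 mod 19. 12⁻¹ ≡ 8 (mod 19), so λ ≡ 11.
  x = λ² - 13 - 6 = 121 - 19 ≡ 7; y = λ·(13 - 7) - 13 ≡ 15. → (7, 15)
8Q: (7, 15) + (6, 12). λ = (12 - 15)/(6 - 7) ≡ 16/18 mod 19. 18⁻¹ ≡ 18 (mod 19), so λ ≡ 3.
  x = λ² - 7 - 6 = 9 - 13 ≡ 15; y = λ·(7 - 15) - 15 ≡ 18. → (15, 18)
9Q: (15, 18) + (6, 12). λ = (12 - 18)/(6 - 15) ≡ 13/10 mod 19. 10⁻¹ ≡ 2 (mod 19) since 10·2 = 20 ≡ 1, so λ ≡ 7.
  x = λ² - 15 - 6 = 49 - 21 ≡ 9; y = λ·(15 - 9) - 18 ≡ 5. → (9, 5)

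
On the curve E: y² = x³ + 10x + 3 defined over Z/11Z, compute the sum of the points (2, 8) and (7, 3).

(3, 4)

(2, 8) + (7, 3). λ = (3 - 8)/(7 - 2) ≡ 6/5 mod 11. 5⁻¹ ≡ 9 (mod 11) since 5·9 = 45 ≡ 1, so λ ≡ 10.
  x = λ² - 2 - 7 = 100 - 9 ≡ 3; y = λ·(2 - 3) - 8 ≡ 4. → (3, 4)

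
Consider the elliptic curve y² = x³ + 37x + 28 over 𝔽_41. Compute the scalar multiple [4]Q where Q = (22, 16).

(36, 28)

Repeated addition: build up to 4Q.
2Q: tangent at (22, 16): λ = (3·22² + 37)/(2·16) ≡ 13/32. 32⁻¹ ≡ 9 (mod 41), so λ ≡ 13·9 ≡ 35.
  x = λ² - 22 - 22 = 1225 - 44 ≡ 33; y = λ·(22 - 33) - 16 ≡ 9. → (33, 9)
3Q: (33, 9) + (22, 16). λ = (16 - 9)/(22 - 33) ≡ 7/30 mod 41. 30⁻¹ ≡ 26 (mod 41), so λ ≡ 18.
  x = λ² - 33 - 22 = 324 - 55 ≡ 23; y = λ·(33 - 23) - 9 ≡ 7. → (23, 7)
4Q: (23, 7) + (22, 16). λ = (16 - 7)/(22 - 23) ≡ 9/40 mod 41. 40⁻¹ ≡ 40 (mod 41), so λ ≡ 32.
  x = λ² - 23 - 22 = 1024 - 45 ≡ 36; y = λ·(23 - 36) - 7 ≡ 28. → (36, 28)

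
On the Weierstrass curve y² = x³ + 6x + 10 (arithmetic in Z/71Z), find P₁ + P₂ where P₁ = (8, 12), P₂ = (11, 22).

(0, 62)

(8, 12) + (11, 22). λ = (22 - 12)/(11 - 8) ≡ 10/3 mod 71. 3⁻¹ ≡ 24 (mod 71) since 3·24 = 72 ≡ 1, so λ ≡ 27.
  x = λ² - 8 - 11 = 729 - 19 ≡ 0; y = λ·(8 - 0) - 12 ≡ 62. → (0, 62)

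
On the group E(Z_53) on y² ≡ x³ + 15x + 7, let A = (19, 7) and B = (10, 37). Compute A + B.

(19, 7) + (10, 37). λ = (37 - 7)/(10 - 19) ≡ 30/44 mod 53. 44⁻¹ ≡ 47 (mod 53) since 44·47 = 2068 ≡ 1, so λ ≡ 32.
  x = λ² - 19 - 10 = 1024 - 29 ≡ 41; y = λ·(19 - 41) - 7 ≡ 31. → (41, 31)

(41, 31)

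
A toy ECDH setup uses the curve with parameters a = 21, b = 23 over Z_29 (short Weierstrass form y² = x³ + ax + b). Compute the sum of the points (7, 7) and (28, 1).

(0, 20)

(7, 7) + (28, 1). λ = (1 - 7)/(28 - 7) ≡ 23/21 mod 29. 21⁻¹ ≡ 18 (mod 29), so λ ≡ 8.
  x = λ² - 7 - 28 = 64 - 35 ≡ 0; y = λ·(7 - 0) - 7 ≡ 20. → (0, 20)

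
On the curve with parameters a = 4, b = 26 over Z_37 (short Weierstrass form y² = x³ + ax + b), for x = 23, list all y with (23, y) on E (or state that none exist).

1, 36

x³ + 4x + 26 = 12285 ≡ 1 (mod 37).
Square roots of 1 mod 37: 1 and 36 (since 1² = 1 ≡ 1).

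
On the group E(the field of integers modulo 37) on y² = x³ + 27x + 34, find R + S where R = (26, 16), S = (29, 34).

(18, 32)

(26, 16) + (29, 34). λ = (34 - 16)/(29 - 26) ≡ 18/3 mod 37. 3⁻¹ ≡ 25 (mod 37), so λ ≡ 6.
  x = λ² - 26 - 29 = 36 - 55 ≡ 18; y = λ·(26 - 18) - 16 ≡ 32. → (18, 32)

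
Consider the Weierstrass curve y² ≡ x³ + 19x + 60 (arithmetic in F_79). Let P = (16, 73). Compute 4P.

(55, 0)

Double-and-add on 4 = (100)₂. Start with P = (16, 73) for the leading 1-bit.
double: tangent at (16, 73): λ = (3·16² + 19)/(2·73) ≡ 76/67. 67⁻¹ ≡ 46 (mod 79), so λ ≡ 76·46 ≡ 20.
  x = λ² - 16 - 16 = 400 - 32 ≡ 52; y = λ·(16 - 52) - 73 ≡ 76. → (52, 76)
double: tangent at (52, 76): λ = (3·52² + 19)/(2·76) ≡ 73/73. 73⁻¹ ≡ 13 (mod 79), so λ ≡ 73·13 ≡ 1.
  x = λ² - 52 - 52 = 1 - 104 ≡ 55; y = λ·(52 - 55) - 76 ≡ 0. → (55, 0)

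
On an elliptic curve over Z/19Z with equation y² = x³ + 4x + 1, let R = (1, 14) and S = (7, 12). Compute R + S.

(9, 14)

(1, 14) + (7, 12). λ = (12 - 14)/(7 - 1) ≡ 17/6 mod 19. 6⁻¹ ≡ 16 (mod 19), so λ ≡ 6.
  x = λ² - 1 - 7 = 36 - 8 ≡ 9; y = λ·(1 - 9) - 14 ≡ 14. → (9, 14)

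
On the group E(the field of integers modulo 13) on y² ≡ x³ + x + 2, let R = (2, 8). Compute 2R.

(9, 5)

tangent at (2, 8): λ = (3·2² + 1)/(2·8) ≡ 0/3. 3⁻¹ ≡ 9 (mod 13) since 3·9 = 27 ≡ 1, so λ ≡ 0·9 ≡ 0.
  x = λ² - 2 - 2 = 0 - 4 ≡ 9; y = λ·(2 - 9) - 8 ≡ 5. → (9, 5)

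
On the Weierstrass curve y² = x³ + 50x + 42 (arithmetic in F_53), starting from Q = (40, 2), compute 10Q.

(52, 16)

Double-and-add on 10 = (1010)₂. Start with Q = (40, 2) for the leading 1-bit.
double: tangent at (40, 2): λ = (3·40² + 50)/(2·2) ≡ 27/4. 4⁻¹ ≡ 40 (mod 53), so λ ≡ 27·40 ≡ 20.
  x = λ² - 40 - 40 = 400 - 80 ≡ 2; y = λ·(40 - 2) - 2 ≡ 16. → (2, 16)
double: tangent at (2, 16): λ = (3·2² + 50)/(2·16) ≡ 9/32. 32⁻¹ ≡ 5 (mod 53) since 32·5 = 160 ≡ 1, so λ ≡ 9·5 ≡ 45.
  x = λ² - 2 - 2 = 2025 - 4 ≡ 7; y = λ·(2 - 7) - 16 ≡ 24. → (7, 24)
add Q: (7, 24) + (40, 2). λ = (2 - 24)/(40 - 7) ≡ 31/33 mod 53. 33⁻¹ ≡ 45 (mod 53), so λ ≡ 17.
  x = λ² - 7 - 40 = 289 - 47 ≡ 30; y = λ·(7 - 30) - 24 ≡ 9. → (30, 9)
double: tangent at (30, 9): λ = (3·30² + 50)/(2·9) ≡ 47/18. 18⁻¹ ≡ 3 (mod 53), so λ ≡ 47·3 ≡ 35.
  x = λ² - 30 - 30 = 1225 - 60 ≡ 52; y = λ·(30 - 52) - 9 ≡ 16. → (52, 16)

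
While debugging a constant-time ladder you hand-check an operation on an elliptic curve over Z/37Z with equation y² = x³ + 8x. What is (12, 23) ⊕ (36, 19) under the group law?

(12, 23) + (36, 19). λ = (19 - 23)/(36 - 12) ≡ 33/24 mod 37. 24⁻¹ ≡ 17 (mod 37), so λ ≡ 6.
  x = λ² - 12 - 36 = 36 - 48 ≡ 25; y = λ·(12 - 25) - 23 ≡ 10. → (25, 10)

(25, 10)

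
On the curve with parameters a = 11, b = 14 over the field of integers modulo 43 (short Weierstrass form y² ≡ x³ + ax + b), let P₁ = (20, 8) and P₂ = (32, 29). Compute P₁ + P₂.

(20, 8) + (32, 29). λ = (29 - 8)/(32 - 20) ≡ 21/12 mod 43. 12⁻¹ ≡ 18 (mod 43), so λ ≡ 34.
  x = λ² - 20 - 32 = 1156 - 52 ≡ 29; y = λ·(20 - 29) - 8 ≡ 30. → (29, 30)

(29, 30)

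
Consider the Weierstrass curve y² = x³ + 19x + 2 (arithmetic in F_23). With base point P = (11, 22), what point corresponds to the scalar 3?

Repeated addition: build up to 3P.
2P: tangent at (11, 22): λ = (3·11² + 19)/(2·22) ≡ 14/21. 21⁻¹ ≡ 11 (mod 23), so λ ≡ 14·11 ≡ 16.
  x = λ² - 11 - 11 = 256 - 22 ≡ 4; y = λ·(11 - 4) - 22 ≡ 21. → (4, 21)
3P: (4, 21) + (11, 22). λ = (22 - 21)/(11 - 4) ≡ 1/7 mod 23. 7⁻¹ ≡ 10 (mod 23), so λ ≡ 10.
  x = λ² - 4 - 11 = 100 - 15 ≡ 16; y = λ·(4 - 16) - 21 ≡ 20. → (16, 20)

(16, 20)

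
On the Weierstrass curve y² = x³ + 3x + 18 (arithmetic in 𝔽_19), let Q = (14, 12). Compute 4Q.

(5, 5)

Repeated addition: build up to 4Q.
2Q: tangent at (14, 12): λ = (3·14² + 3)/(2·12) ≡ 2/5. 5⁻¹ ≡ 4 (mod 19), so λ ≡ 2·4 ≡ 8.
  x = λ² - 14 - 14 = 64 - 28 ≡ 17; y = λ·(14 - 17) - 12 ≡ 2. → (17, 2)
3Q: (17, 2) + (14, 12). λ = (12 - 2)/(14 - 17) ≡ 10/16 mod 19. 16⁻¹ ≡ 6 (mod 19) since 16·6 = 96 ≡ 1, so λ ≡ 3.
  x = λ² - 17 - 14 = 9 - 31 ≡ 16; y = λ·(17 - 16) - 2 ≡ 1. → (16, 1)
4Q: (16, 1) + (14, 12). λ = (12 - 1)/(14 - 16) ≡ 11/17 mod 19. 17⁻¹ ≡ 9 (mod 19) since 17·9 = 153 ≡ 1, so λ ≡ 4.
  x = λ² - 16 - 14 = 16 - 30 ≡ 5; y = λ·(16 - 5) - 1 ≡ 5. → (5, 5)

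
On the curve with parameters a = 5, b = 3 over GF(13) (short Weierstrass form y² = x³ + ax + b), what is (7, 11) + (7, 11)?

(0, 9)

tangent at (7, 11): λ = (3·7² + 5)/(2·11) ≡ 9/9. 9⁻¹ ≡ 3 (mod 13), so λ ≡ 9·3 ≡ 1.
  x = λ² - 7 - 7 = 1 - 14 ≡ 0; y = λ·(7 - 0) - 11 ≡ 9. → (0, 9)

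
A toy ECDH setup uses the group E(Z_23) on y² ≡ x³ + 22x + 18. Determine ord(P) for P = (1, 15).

10

2P: tangent at (1, 15): λ = (3·1² + 22)/(2·15) ≡ 2/7. 7⁻¹ ≡ 10 (mod 23), so λ ≡ 2·10 ≡ 20.
  x = λ² - 1 - 1 = 400 - 2 ≡ 7; y = λ·(1 - 7) - 15 ≡ 3. → (7, 3)
3P: (7, 3) + (1, 15). λ = (15 - 3)/(1 - 7) ≡ 12/17 mod 23. 17⁻¹ ≡ 19 (mod 23), so λ ≡ 21.
  x = λ² - 7 - 1 = 441 - 8 ≡ 19; y = λ·(7 - 19) - 3 ≡ 21. → (19, 21)
4P: (19, 21) + (1, 15). λ = (15 - 21)/(1 - 19) ≡ 17/5 mod 23. 5⁻¹ ≡ 14 (mod 23) since 5·14 = 70 ≡ 1, so λ ≡ 8.
  x = λ² - 19 - 1 = 64 - 20 ≡ 21; y = λ·(19 - 21) - 21 ≡ 9. → (21, 9)
5P: (21, 9) + (1, 15). λ = (15 - 9)/(1 - 21) ≡ 6/3 mod 23. 3⁻¹ ≡ 8 (mod 23), so λ ≡ 2.
  x = λ² - 21 - 1 = 4 - 22 ≡ 5; y = λ·(21 - 5) - 9 ≡ 0. → (5, 0)
6P: (5, 0) + (1, 15). λ = (15 - 0)/(1 - 5) ≡ 15/19 mod 23. 19⁻¹ ≡ 17 (mod 23) since 19·17 = 323 ≡ 1, so λ ≡ 2.
  x = λ² - 5 - 1 = 4 - 6 ≡ 21; y = λ·(5 - 21) - 0 ≡ 14. → (21, 14)
7P: (21, 14) + (1, 15). λ = (15 - 14)/(1 - 21) ≡ 1/3 mod 23. 3⁻¹ ≡ 8 (mod 23), so λ ≡ 8.
  x = λ² - 21 - 1 = 64 - 22 ≡ 19; y = λ·(21 - 19) - 14 ≡ 2. → (19, 2)
8P: (19, 2) + (1, 15). λ = (15 - 2)/(1 - 19) ≡ 13/5 mod 23. 5⁻¹ ≡ 14 (mod 23), so λ ≡ 21.
  x = λ² - 19 - 1 = 441 - 20 ≡ 7; y = λ·(19 - 7) - 2 ≡ 20. → (7, 20)
9P: (7, 20) + (1, 15). λ = (15 - 20)/(1 - 7) ≡ 18/17 mod 23. 17⁻¹ ≡ 19 (mod 23), so λ ≡ 20.
  x = λ² - 7 - 1 = 400 - 8 ≡ 1; y = λ·(7 - 1) - 20 ≡ 8. → (1, 8)
10P: (1, 8) + (1, 15): same x and y₁ ≡ -y₂, so the sum is ∞.
10P = ∞, so the order is 10.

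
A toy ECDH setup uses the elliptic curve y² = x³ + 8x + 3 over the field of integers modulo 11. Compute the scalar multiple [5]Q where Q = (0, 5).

Double-and-add on 5 = (101)₂. Start with Q = (0, 5) for the leading 1-bit.
double: tangent at (0, 5): λ = (3·0² + 8)/(2·5) ≡ 8/10. 10⁻¹ ≡ 10 (mod 11) since 10·10 = 100 ≡ 1, so λ ≡ 8·10 ≡ 3.
  x = λ² - 0 - 0 = 9 - 0 ≡ 9; y = λ·(0 - 9) - 5 ≡ 1. → (9, 1)
double: tangent at (9, 1): λ = (3·9² + 8)/(2·1) ≡ 9/2. 2⁻¹ ≡ 6 (mod 11) since 2·6 = 12 ≡ 1, so λ ≡ 9·6 ≡ 10.
  x = λ² - 9 - 9 = 100 - 18 ≡ 5; y = λ·(9 - 5) - 1 ≡ 6. → (5, 6)
add Q: (5, 6) + (0, 5). λ = (5 - 6)/(0 - 5) ≡ 10/6 mod 11. 6⁻¹ ≡ 2 (mod 11) since 6·2 = 12 ≡ 1, so λ ≡ 9.
  x = λ² - 5 - 0 = 81 - 5 ≡ 10; y = λ·(5 - 10) - 6 ≡ 4. → (10, 4)

(10, 4)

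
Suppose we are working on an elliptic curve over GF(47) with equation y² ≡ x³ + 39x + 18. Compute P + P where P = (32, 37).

tangent at (32, 37): λ = (3·32² + 39)/(2·37) ≡ 9/27. 27⁻¹ ≡ 7 (mod 47), so λ ≡ 9·7 ≡ 16.
  x = λ² - 32 - 32 = 256 - 64 ≡ 4; y = λ·(32 - 4) - 37 ≡ 35. → (4, 35)

(4, 35)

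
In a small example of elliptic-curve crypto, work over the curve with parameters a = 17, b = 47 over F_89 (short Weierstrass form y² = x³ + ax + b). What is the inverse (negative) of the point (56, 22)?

(56, 67)

-(56, 22) = (56, -22 mod 89) = (56, 67).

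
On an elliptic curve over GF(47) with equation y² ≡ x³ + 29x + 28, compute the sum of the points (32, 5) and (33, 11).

(18, 32)

(32, 5) + (33, 11). λ = (11 - 5)/(33 - 32) ≡ 6/1 mod 47. 1⁻¹ ≡ 1 (mod 47) since 1·1 = 1 ≡ 1, so λ ≡ 6.
  x = λ² - 32 - 33 = 36 - 65 ≡ 18; y = λ·(32 - 18) - 5 ≡ 32. → (18, 32)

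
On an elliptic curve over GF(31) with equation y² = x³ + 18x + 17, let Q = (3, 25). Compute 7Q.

Double-and-add on 7 = (111)₂. Start with Q = (3, 25) for the leading 1-bit.
double: tangent at (3, 25): λ = (3·3² + 18)/(2·25) ≡ 14/19. 19⁻¹ ≡ 18 (mod 31) since 19·18 = 342 ≡ 1, so λ ≡ 14·18 ≡ 4.
  x = λ² - 3 - 3 = 16 - 6 ≡ 10; y = λ·(3 - 10) - 25 ≡ 9. → (10, 9)
add Q: (10, 9) + (3, 25). λ = (25 - 9)/(3 - 10) ≡ 16/24 mod 31. 24⁻¹ ≡ 22 (mod 31) since 24·22 = 528 ≡ 1, so λ ≡ 11.
  x = λ² - 10 - 3 = 121 - 13 ≡ 15; y = λ·(10 - 15) - 9 ≡ 29. → (15, 29)
double: tangent at (15, 29): λ = (3·15² + 18)/(2·29) ≡ 11/27. 27⁻¹ ≡ 23 (mod 31), so λ ≡ 11·23 ≡ 5.
  x = λ² - 15 - 15 = 25 - 30 ≡ 26; y = λ·(15 - 26) - 29 ≡ 9. → (26, 9)
add Q: (26, 9) + (3, 25). λ = (25 - 9)/(3 - 26) ≡ 16/8 mod 31. 8⁻¹ ≡ 4 (mod 31), so λ ≡ 2.
  x = λ² - 26 - 3 = 4 - 29 ≡ 6; y = λ·(26 - 6) - 9 ≡ 0. → (6, 0)

(6, 0)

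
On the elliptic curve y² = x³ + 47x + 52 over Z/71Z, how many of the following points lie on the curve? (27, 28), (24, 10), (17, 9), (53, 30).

(27, 28): 28² ≡ 3, rhs ≡ 59 → off.
(24, 10): 10² ≡ 29, rhs ≡ 23 → off.
(17, 9): 9² ≡ 10, rhs ≡ 13 → off.
(53, 30): 30² ≡ 48, rhs ≡ 48 → on.

1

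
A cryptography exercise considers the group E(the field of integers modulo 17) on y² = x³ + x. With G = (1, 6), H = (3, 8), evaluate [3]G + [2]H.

(16, 7)

First 3G:
Repeated addition: build up to 3G.
2G: tangent at (1, 6): λ = (3·1² + 1)/(2·6) ≡ 4/12. 12⁻¹ ≡ 10 (mod 17), so λ ≡ 4·10 ≡ 6.
  x = λ² - 1 - 1 = 36 - 2 ≡ 0; y = λ·(1 - 0) - 6 ≡ 0. → (0, 0)
3G: (0, 0) + (1, 6). λ = (6 - 0)/(1 - 0) ≡ 6/1 mod 17. 1⁻¹ ≡ 1 (mod 17) since 1·1 = 1 ≡ 1, so λ ≡ 6.
  x = λ² - 0 - 1 = 36 - 1 ≡ 1; y = λ·(0 - 1) - 0 ≡ 11. → (1, 11)
3G = (1, 11).
Next 2H:
Repeated addition: build up to 2H.
2H: tangent at (3, 8): λ = (3·3² + 1)/(2·8) ≡ 11/16. 16⁻¹ ≡ 16 (mod 17) since 16·16 = 256 ≡ 1, so λ ≡ 11·16 ≡ 6.
  x = λ² - 3 - 3 = 36 - 6 ≡ 13; y = λ·(3 - 13) - 8 ≡ 0. → (13, 0)
2H = (13, 0).
Finally 3G + 2H:
(1, 11) + (13, 0). λ = (0 - 11)/(13 - 1) ≡ 6/12 mod 17. 12⁻¹ ≡ 10 (mod 17), so λ ≡ 9.
  x = λ² - 1 - 13 = 81 - 14 ≡ 16; y = λ·(1 - 16) - 11 ≡ 7. → (16, 7)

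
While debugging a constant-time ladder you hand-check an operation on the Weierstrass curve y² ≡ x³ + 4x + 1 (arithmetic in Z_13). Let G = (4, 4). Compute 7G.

(9, 5)

Double-and-add on 7 = (111)₂. Start with G = (4, 4) for the leading 1-bit.
double: tangent at (4, 4): λ = (3·4² + 4)/(2·4) ≡ 0/8. 8⁻¹ ≡ 5 (mod 13), so λ ≡ 0·5 ≡ 0.
  x = λ² - 4 - 4 = 0 - 8 ≡ 5; y = λ·(4 - 5) - 4 ≡ 9. → (5, 9)
add G: (5, 9) + (4, 4). λ = (4 - 9)/(4 - 5) ≡ 8/12 mod 13. 12⁻¹ ≡ 12 (mod 13) since 12·12 = 144 ≡ 1, so λ ≡ 5.
  x = λ² - 5 - 4 = 25 - 9 ≡ 3; y = λ·(5 - 3) - 9 ≡ 1. → (3, 1)
double: tangent at (3, 1): λ = (3·3² + 4)/(2·1) ≡ 5/2. 2⁻¹ ≡ 7 (mod 13) since 2·7 = 14 ≡ 1, so λ ≡ 5·7 ≡ 9.
  x = λ² - 3 - 3 = 81 - 6 ≡ 10; y = λ·(3 - 10) - 1 ≡ 1. → (10, 1)
add G: (10, 1) + (4, 4). λ = (4 - 1)/(4 - 10) ≡ 3/7 mod 13. 7⁻¹ ≡ 2 (mod 13), so λ ≡ 6.
  x = λ² - 10 - 4 = 36 - 14 ≡ 9; y = λ·(10 - 9) - 1 ≡ 5. → (9, 5)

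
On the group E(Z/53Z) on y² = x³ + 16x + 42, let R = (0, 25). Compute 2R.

tangent at (0, 25): λ = (3·0² + 16)/(2·25) ≡ 16/50. 50⁻¹ ≡ 35 (mod 53), so λ ≡ 16·35 ≡ 30.
  x = λ² - 0 - 0 = 900 - 0 ≡ 52; y = λ·(0 - 52) - 25 ≡ 5. → (52, 5)

(52, 5)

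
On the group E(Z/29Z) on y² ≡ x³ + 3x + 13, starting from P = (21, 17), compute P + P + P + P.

Double-and-add on 4 = (100)₂. Start with P = (21, 17) for the leading 1-bit.
double: tangent at (21, 17): λ = (3·21² + 3)/(2·17) ≡ 21/5. 5⁻¹ ≡ 6 (mod 29), so λ ≡ 21·6 ≡ 10.
  x = λ² - 21 - 21 = 100 - 42 ≡ 0; y = λ·(21 - 0) - 17 ≡ 19. → (0, 19)
double: tangent at (0, 19): λ = (3·0² + 3)/(2·19) ≡ 3/9. 9⁻¹ ≡ 13 (mod 29), so λ ≡ 3·13 ≡ 10.
  x = λ² - 0 - 0 = 100 - 0 ≡ 13; y = λ·(0 - 13) - 19 ≡ 25. → (13, 25)

(13, 25)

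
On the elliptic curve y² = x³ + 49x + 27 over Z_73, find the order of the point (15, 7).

2P: tangent at (15, 7): λ = (3·15² + 49)/(2·7) ≡ 67/14. 14⁻¹ ≡ 47 (mod 73) since 14·47 = 658 ≡ 1, so λ ≡ 67·47 ≡ 10.
  x = λ² - 15 - 15 = 100 - 30 ≡ 70; y = λ·(15 - 70) - 7 ≡ 27. → (70, 27)
3P: (70, 27) + (15, 7). λ = (7 - 27)/(15 - 70) ≡ 53/18 mod 73. 18⁻¹ ≡ 69 (mod 73), so λ ≡ 7.
  x = λ² - 70 - 15 = 49 - 85 ≡ 37; y = λ·(70 - 37) - 27 ≡ 58. → (37, 58)
4P: (37, 58) + (15, 7). λ = (7 - 58)/(15 - 37) ≡ 22/51 mod 73. 51⁻¹ ≡ 63 (mod 73), so λ ≡ 72.
  x = λ² - 37 - 15 = 5184 - 52 ≡ 22; y = λ·(37 - 22) - 58 ≡ 0. → (22, 0)
5P: (22, 0) + (15, 7). λ = (7 - 0)/(15 - 22) ≡ 7/66 mod 73. 66⁻¹ ≡ 52 (mod 73) since 66·52 = 3432 ≡ 1, so λ ≡ 72.
  x = λ² - 22 - 15 = 5184 - 37 ≡ 37; y = λ·(22 - 37) - 0 ≡ 15. → (37, 15)
6P: (37, 15) + (15, 7). λ = (7 - 15)/(15 - 37) ≡ 65/51 mod 73. 51⁻¹ ≡ 63 (mod 73), so λ ≡ 7.
  x = λ² - 37 - 15 = 49 - 52 ≡ 70; y = λ·(37 - 70) - 15 ≡ 46. → (70, 46)
7P: (70, 46) + (15, 7). λ = (7 - 46)/(15 - 70) ≡ 34/18 mod 73. 18⁻¹ ≡ 69 (mod 73), so λ ≡ 10.
  x = λ² - 70 - 15 = 100 - 85 ≡ 15; y = λ·(70 - 15) - 46 ≡ 66. → (15, 66)
8P: (15, 66) + (15, 7): same x and y₁ ≡ -y₂, so the sum is ∞.
8P = ∞, so the order is 8.

8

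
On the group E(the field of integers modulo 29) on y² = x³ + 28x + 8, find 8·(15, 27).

(15, 2)

Write G = (15, 27).
Double-and-add on 8 = (1000)₂. Start with G = (15, 27) for the leading 1-bit.
double: tangent at (15, 27): λ = (3·15² + 28)/(2·27) ≡ 7/25. 25⁻¹ ≡ 7 (mod 29), so λ ≡ 7·7 ≡ 20.
  x = λ² - 15 - 15 = 400 - 30 ≡ 22; y = λ·(15 - 22) - 27 ≡ 7. → (22, 7)
double: tangent at (22, 7): λ = (3·22² + 28)/(2·7) ≡ 1/14. 14⁻¹ ≡ 27 (mod 29), so λ ≡ 1·27 ≡ 27.
  x = λ² - 22 - 22 = 729 - 44 ≡ 18; y = λ·(22 - 18) - 7 ≡ 14. → (18, 14)
double: tangent at (18, 14): λ = (3·18² + 28)/(2·14) ≡ 14/28. 28⁻¹ ≡ 28 (mod 29), so λ ≡ 14·28 ≡ 15.
  x = λ² - 18 - 18 = 225 - 36 ≡ 15; y = λ·(18 - 15) - 14 ≡ 2. → (15, 2)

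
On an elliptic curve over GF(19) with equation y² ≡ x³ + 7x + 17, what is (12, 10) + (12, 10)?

tangent at (12, 10): λ = (3·12² + 7)/(2·10) ≡ 2/1. 1⁻¹ ≡ 1 (mod 19) since 1·1 = 1 ≡ 1, so λ ≡ 2·1 ≡ 2.
  x = λ² - 12 - 12 = 4 - 24 ≡ 18; y = λ·(12 - 18) - 10 ≡ 16. → (18, 16)

(18, 16)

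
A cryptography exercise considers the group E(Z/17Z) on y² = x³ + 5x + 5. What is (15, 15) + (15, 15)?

(4, 2)

tangent at (15, 15): λ = (3·15² + 5)/(2·15) ≡ 0/13. 13⁻¹ ≡ 4 (mod 17), so λ ≡ 0·4 ≡ 0.
  x = λ² - 15 - 15 = 0 - 30 ≡ 4; y = λ·(15 - 4) - 15 ≡ 2. → (4, 2)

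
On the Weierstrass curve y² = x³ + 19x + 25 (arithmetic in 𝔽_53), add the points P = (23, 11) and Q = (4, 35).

(32, 45)

(23, 11) + (4, 35). λ = (35 - 11)/(4 - 23) ≡ 24/34 mod 53. 34⁻¹ ≡ 39 (mod 53), so λ ≡ 35.
  x = λ² - 23 - 4 = 1225 - 27 ≡ 32; y = λ·(23 - 32) - 11 ≡ 45. → (32, 45)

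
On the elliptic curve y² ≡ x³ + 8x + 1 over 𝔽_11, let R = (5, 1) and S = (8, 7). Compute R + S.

(2, 5)

(5, 1) + (8, 7). λ = (7 - 1)/(8 - 5) ≡ 6/3 mod 11. 3⁻¹ ≡ 4 (mod 11), so λ ≡ 2.
  x = λ² - 5 - 8 = 4 - 13 ≡ 2; y = λ·(5 - 2) - 1 ≡ 5. → (2, 5)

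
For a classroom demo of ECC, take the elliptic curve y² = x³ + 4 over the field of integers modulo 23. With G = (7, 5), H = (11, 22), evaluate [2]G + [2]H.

First 2G:
Repeated addition: build up to 2G.
2G: tangent at (7, 5): λ = (3·7² + 0)/(2·5) ≡ 9/10. 10⁻¹ ≡ 7 (mod 23), so λ ≡ 9·7 ≡ 17.
  x = λ² - 7 - 7 = 289 - 14 ≡ 22; y = λ·(7 - 22) - 5 ≡ 16. → (22, 16)
2G = (22, 16).
Next 2H:
Repeated addition: build up to 2H.
2H: tangent at (11, 22): λ = (3·11² + 0)/(2·22) ≡ 18/21. 21⁻¹ ≡ 11 (mod 23) since 21·11 = 231 ≡ 1, so λ ≡ 18·11 ≡ 14.
  x = λ² - 11 - 11 = 196 - 22 ≡ 13; y = λ·(11 - 13) - 22 ≡ 19. → (13, 19)
2H = (13, 19).
Finally 2G + 2H:
(22, 16) + (13, 19). λ = (19 - 16)/(13 - 22) ≡ 3/14 mod 23. 14⁻¹ ≡ 5 (mod 23) since 14·5 = 70 ≡ 1, so λ ≡ 15.
  x = λ² - 22 - 13 = 225 - 35 ≡ 6; y = λ·(22 - 6) - 16 ≡ 17. → (6, 17)

(6, 17)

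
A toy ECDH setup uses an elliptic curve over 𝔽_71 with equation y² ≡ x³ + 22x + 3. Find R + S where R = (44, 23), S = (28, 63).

(44, 23) + (28, 63). λ = (63 - 23)/(28 - 44) ≡ 40/55 mod 71. 55⁻¹ ≡ 31 (mod 71), so λ ≡ 33.
  x = λ² - 44 - 28 = 1089 - 72 ≡ 23; y = λ·(44 - 23) - 23 ≡ 31. → (23, 31)

(23, 31)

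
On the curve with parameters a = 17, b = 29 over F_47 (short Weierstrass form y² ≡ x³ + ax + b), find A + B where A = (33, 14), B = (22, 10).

(33, 14) + (22, 10). λ = (10 - 14)/(22 - 33) ≡ 43/36 mod 47. 36⁻¹ ≡ 17 (mod 47), so λ ≡ 26.
  x = λ² - 33 - 22 = 676 - 55 ≡ 10; y = λ·(33 - 10) - 14 ≡ 20. → (10, 20)

(10, 20)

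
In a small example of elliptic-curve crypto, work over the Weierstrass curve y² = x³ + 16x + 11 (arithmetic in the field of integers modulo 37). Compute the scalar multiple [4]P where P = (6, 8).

Double-and-add on 4 = (100)₂. Start with P = (6, 8) for the leading 1-bit.
double: tangent at (6, 8): λ = (3·6² + 16)/(2·8) ≡ 13/16. 16⁻¹ ≡ 7 (mod 37), so λ ≡ 13·7 ≡ 17.
  x = λ² - 6 - 6 = 289 - 12 ≡ 18; y = λ·(6 - 18) - 8 ≡ 10. → (18, 10)
double: tangent at (18, 10): λ = (3·18² + 16)/(2·10) ≡ 26/20. 20⁻¹ ≡ 13 (mod 37), so λ ≡ 26·13 ≡ 5.
  x = λ² - 18 - 18 = 25 - 36 ≡ 26; y = λ·(18 - 26) - 10 ≡ 24. → (26, 24)

(26, 24)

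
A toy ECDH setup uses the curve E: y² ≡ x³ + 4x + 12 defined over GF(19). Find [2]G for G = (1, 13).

(18, 8)

tangent at (1, 13): λ = (3·1² + 4)/(2·13) ≡ 7/7. 7⁻¹ ≡ 11 (mod 19) since 7·11 = 77 ≡ 1, so λ ≡ 7·11 ≡ 1.
  x = λ² - 1 - 1 = 1 - 2 ≡ 18; y = λ·(1 - 18) - 13 ≡ 8. → (18, 8)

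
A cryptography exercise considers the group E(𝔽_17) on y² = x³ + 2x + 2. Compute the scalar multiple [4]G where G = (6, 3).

(13, 7)

Repeated addition: build up to 4G.
2G: tangent at (6, 3): λ = (3·6² + 2)/(2·3) ≡ 8/6. 6⁻¹ ≡ 3 (mod 17) since 6·3 = 18 ≡ 1, so λ ≡ 8·3 ≡ 7.
  x = λ² - 6 - 6 = 49 - 12 ≡ 3; y = λ·(6 - 3) - 3 ≡ 1. → (3, 1)
3G: (3, 1) + (6, 3). λ = (3 - 1)/(6 - 3) ≡ 2/3 mod 17. 3⁻¹ ≡ 6 (mod 17), so λ ≡ 12.
  x = λ² - 3 - 6 = 144 - 9 ≡ 16; y = λ·(3 - 16) - 1 ≡ 13. → (16, 13)
4G: (16, 13) + (6, 3). λ = (3 - 13)/(6 - 16) ≡ 7/7 mod 17. 7⁻¹ ≡ 5 (mod 17) since 7·5 = 35 ≡ 1, so λ ≡ 1.
  x = λ² - 16 - 6 = 1 - 22 ≡ 13; y = λ·(16 - 13) - 13 ≡ 7. → (13, 7)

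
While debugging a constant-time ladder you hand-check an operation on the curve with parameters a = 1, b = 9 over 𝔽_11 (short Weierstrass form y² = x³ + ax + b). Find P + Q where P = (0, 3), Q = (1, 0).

(8, 10)

(0, 3) + (1, 0). λ = (0 - 3)/(1 - 0) ≡ 8/1 mod 11. 1⁻¹ ≡ 1 (mod 11) since 1·1 = 1 ≡ 1, so λ ≡ 8.
  x = λ² - 0 - 1 = 64 - 1 ≡ 8; y = λ·(0 - 8) - 3 ≡ 10. → (8, 10)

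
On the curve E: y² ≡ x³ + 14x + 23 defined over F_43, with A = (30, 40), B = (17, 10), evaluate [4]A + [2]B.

(30, 3)

First 4A:
Repeated addition: build up to 4A.
2A: tangent at (30, 40): λ = (3·30² + 14)/(2·40) ≡ 5/37. 37⁻¹ ≡ 7 (mod 43) since 37·7 = 259 ≡ 1, so λ ≡ 5·7 ≡ 35.
  x = λ² - 30 - 30 = 1225 - 60 ≡ 4; y = λ·(30 - 4) - 40 ≡ 10. → (4, 10)
3A: (4, 10) + (30, 40). λ = (40 - 10)/(30 - 4) ≡ 30/26 mod 43. 26⁻¹ ≡ 5 (mod 43), so λ ≡ 21.
  x = λ² - 4 - 30 = 441 - 34 ≡ 20; y = λ·(4 - 20) - 10 ≡ 41. → (20, 41)
4A: (20, 41) + (30, 40). λ = (40 - 41)/(30 - 20) ≡ 42/10 mod 43. 10⁻¹ ≡ 13 (mod 43) since 10·13 = 130 ≡ 1, so λ ≡ 30.
  x = λ² - 20 - 30 = 900 - 50 ≡ 33; y = λ·(20 - 33) - 41 ≡ 42. → (33, 42)
4A = (33, 42).
Next 2B:
Repeated addition: build up to 2B.
2B: tangent at (17, 10): λ = (3·17² + 14)/(2·10) ≡ 21/20. 20⁻¹ ≡ 28 (mod 43) since 20·28 = 560 ≡ 1, so λ ≡ 21·28 ≡ 29.
  x = λ² - 17 - 17 = 841 - 34 ≡ 33; y = λ·(17 - 33) - 10 ≡ 42. → (33, 42)
2B = (33, 42).
Finally 4A + 2B:
tangent at (33, 42): λ = (3·33² + 14)/(2·42) ≡ 13/41. 41⁻¹ ≡ 21 (mod 43), so λ ≡ 13·21 ≡ 15.
  x = λ² - 33 - 33 = 225 - 66 ≡ 30; y = λ·(33 - 30) - 42 ≡ 3. → (30, 3)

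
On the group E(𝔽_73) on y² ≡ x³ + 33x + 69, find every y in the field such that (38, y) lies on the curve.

none

x³ + 33x + 69 = 56195 ≡ 58 (mod 73).
58 is a non-residue mod 73; no y exists.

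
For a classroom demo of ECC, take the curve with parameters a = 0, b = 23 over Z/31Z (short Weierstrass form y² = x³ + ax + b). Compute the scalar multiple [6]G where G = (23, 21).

Repeated addition: build up to 6G.
2G: tangent at (23, 21): λ = (3·23² + 0)/(2·21) ≡ 6/11. 11⁻¹ ≡ 17 (mod 31), so λ ≡ 6·17 ≡ 9.
  x = λ² - 23 - 23 = 81 - 46 ≡ 4; y = λ·(23 - 4) - 21 ≡ 26. → (4, 26)
3G: (4, 26) + (23, 21). λ = (21 - 26)/(23 - 4) ≡ 26/19 mod 31. 19⁻¹ ≡ 18 (mod 31), so λ ≡ 3.
  x = λ² - 4 - 23 = 9 - 27 ≡ 13; y = λ·(4 - 13) - 26 ≡ 9. → (13, 9)
4G: (13, 9) + (23, 21). λ = (21 - 9)/(23 - 13) ≡ 12/10 mod 31. 10⁻¹ ≡ 28 (mod 31) since 10·28 = 280 ≡ 1, so λ ≡ 26.
  x = λ² - 13 - 23 = 676 - 36 ≡ 20; y = λ·(13 - 20) - 9 ≡ 26. → (20, 26)
5G: (20, 26) + (23, 21). λ = (21 - 26)/(23 - 20) ≡ 26/3 mod 31. 3⁻¹ ≡ 21 (mod 31) since 3·21 = 63 ≡ 1, so λ ≡ 19.
  x = λ² - 20 - 23 = 361 - 43 ≡ 8; y = λ·(20 - 8) - 26 ≡ 16. → (8, 16)
6G: (8, 16) + (23, 21). λ = (21 - 16)/(23 - 8) ≡ 5/15 mod 31. 15⁻¹ ≡ 29 (mod 31), so λ ≡ 21.
  x = λ² - 8 - 23 = 441 - 31 ≡ 7; y = λ·(8 - 7) - 16 ≡ 5. → (7, 5)

(7, 5)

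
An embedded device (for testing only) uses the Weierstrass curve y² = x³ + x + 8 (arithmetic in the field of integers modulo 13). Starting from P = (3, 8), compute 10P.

Repeated addition: build up to 10P.
2P: tangent at (3, 8): λ = (3·3² + 1)/(2·8) ≡ 2/3. 3⁻¹ ≡ 9 (mod 13), so λ ≡ 2·9 ≡ 5.
  x = λ² - 3 - 3 = 25 - 6 ≡ 6; y = λ·(3 - 6) - 8 ≡ 3. → (6, 3)
3P: (6, 3) + (3, 8). λ = (8 - 3)/(3 - 6) ≡ 5/10 mod 13. 10⁻¹ ≡ 4 (mod 13) since 10·4 = 40 ≡ 1, so λ ≡ 7.
  x = λ² - 6 - 3 = 49 - 9 ≡ 1; y = λ·(6 - 1) - 3 ≡ 6. → (1, 6)
4P: (1, 6) + (3, 8). λ = (8 - 6)/(3 - 1) ≡ 2/2 mod 13. 2⁻¹ ≡ 7 (mod 13) since 2·7 = 14 ≡ 1, so λ ≡ 1.
  x = λ² - 1 - 3 = 1 - 4 ≡ 10; y = λ·(1 - 10) - 6 ≡ 11. → (10, 11)
5P: (10, 11) + (3, 8). λ = (8 - 11)/(3 - 10) ≡ 10/6 mod 13. 6⁻¹ ≡ 11 (mod 13), so λ ≡ 6.
  x = λ² - 10 - 3 = 36 - 13 ≡ 10; y = λ·(10 - 10) - 11 ≡ 2. → (10, 2)
6P: (10, 2) + (3, 8). λ = (8 - 2)/(3 - 10) ≡ 6/6 mod 13. 6⁻¹ ≡ 11 (mod 13), so λ ≡ 1.
  x = λ² - 10 - 3 = 1 - 13 ≡ 1; y = λ·(10 - 1) - 2 ≡ 7. → (1, 7)
7P: (1, 7) + (3, 8). λ = (8 - 7)/(3 - 1) ≡ 1/2 mod 13. 2⁻¹ ≡ 7 (mod 13), so λ ≡ 7.
  x = λ² - 1 - 3 = 49 - 4 ≡ 6; y = λ·(1 - 6) - 7 ≡ 10. → (6, 10)
8P: (6, 10) + (3, 8). λ = (8 - 10)/(3 - 6) ≡ 11/10 mod 13. 10⁻¹ ≡ 4 (mod 13), so λ ≡ 5.
  x = λ² - 6 - 3 = 25 - 9 ≡ 3; y = λ·(6 - 3) - 10 ≡ 5. → (3, 5)
9P: (3, 5) + (3, 8): same x and y₁ ≡ -y₂, so the sum is ∞.
10P: ∞ + (3, 8) = (3, 8) (identity).

(3, 8)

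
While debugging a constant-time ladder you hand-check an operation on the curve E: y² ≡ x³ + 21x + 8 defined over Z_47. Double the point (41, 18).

tangent at (41, 18): λ = (3·41² + 21)/(2·18) ≡ 35/36. 36⁻¹ ≡ 17 (mod 47) since 36·17 = 612 ≡ 1, so λ ≡ 35·17 ≡ 31.
  x = λ² - 41 - 41 = 961 - 82 ≡ 33; y = λ·(41 - 33) - 18 ≡ 42. → (33, 42)

(33, 42)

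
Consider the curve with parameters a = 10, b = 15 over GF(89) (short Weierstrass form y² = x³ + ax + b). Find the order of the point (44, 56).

8

2P: tangent at (44, 56): λ = (3·44² + 10)/(2·56) ≡ 33/23. 23⁻¹ ≡ 31 (mod 89), so λ ≡ 33·31 ≡ 44.
  x = λ² - 44 - 44 = 1936 - 88 ≡ 68; y = λ·(44 - 68) - 56 ≡ 45. → (68, 45)
3P: (68, 45) + (44, 56). λ = (56 - 45)/(44 - 68) ≡ 11/65 mod 89. 65⁻¹ ≡ 63 (mod 89) since 65·63 = 4095 ≡ 1, so λ ≡ 70.
  x = λ² - 68 - 44 = 4900 - 112 ≡ 71; y = λ·(68 - 71) - 45 ≡ 12. → (71, 12)
4P: (71, 12) + (44, 56). λ = (56 - 12)/(44 - 71) ≡ 44/62 mod 89. 62⁻¹ ≡ 56 (mod 89), so λ ≡ 61.
  x = λ² - 71 - 44 = 3721 - 115 ≡ 46; y = λ·(71 - 46) - 12 ≡ 0. → (46, 0)
5P: (46, 0) + (44, 56). λ = (56 - 0)/(44 - 46) ≡ 56/87 mod 89. 87⁻¹ ≡ 44 (mod 89), so λ ≡ 61.
  x = λ² - 46 - 44 = 3721 - 90 ≡ 71; y = λ·(46 - 71) - 0 ≡ 77. → (71, 77)
6P: (71, 77) + (44, 56). λ = (56 - 77)/(44 - 71) ≡ 68/62 mod 89. 62⁻¹ ≡ 56 (mod 89), so λ ≡ 70.
  x = λ² - 71 - 44 = 4900 - 115 ≡ 68; y = λ·(71 - 68) - 77 ≡ 44. → (68, 44)
7P: (68, 44) + (44, 56). λ = (56 - 44)/(44 - 68) ≡ 12/65 mod 89. 65⁻¹ ≡ 63 (mod 89), so λ ≡ 44.
  x = λ² - 68 - 44 = 1936 - 112 ≡ 44; y = λ·(68 - 44) - 44 ≡ 33. → (44, 33)
8P: (44, 33) + (44, 56): same x and y₁ ≡ -y₂, so the sum is ∞.
8P = ∞, so the order is 8.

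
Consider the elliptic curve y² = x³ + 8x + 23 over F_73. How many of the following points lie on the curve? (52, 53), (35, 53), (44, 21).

2

(52, 53): 53² ≡ 35, rhs ≡ 11 → off.
(35, 53): 53² ≡ 35, rhs ≡ 35 → on.
(44, 21): 21² ≡ 3, rhs ≡ 3 → on.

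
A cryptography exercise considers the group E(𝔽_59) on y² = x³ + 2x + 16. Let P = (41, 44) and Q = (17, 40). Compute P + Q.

(41, 44) + (17, 40). λ = (40 - 44)/(17 - 41) ≡ 55/35 mod 59. 35⁻¹ ≡ 27 (mod 59), so λ ≡ 10.
  x = λ² - 41 - 17 = 100 - 58 ≡ 42; y = λ·(41 - 42) - 44 ≡ 5. → (42, 5)

(42, 5)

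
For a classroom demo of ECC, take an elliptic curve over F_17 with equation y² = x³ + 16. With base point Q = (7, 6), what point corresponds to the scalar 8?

(10, 9)

Repeated addition: build up to 8Q.
2Q: tangent at (7, 6): λ = (3·7² + 0)/(2·6) ≡ 11/12. 12⁻¹ ≡ 10 (mod 17), so λ ≡ 11·10 ≡ 8.
  x = λ² - 7 - 7 = 64 - 14 ≡ 16; y = λ·(7 - 16) - 6 ≡ 7. → (16, 7)
3Q: (16, 7) + (7, 6). λ = (6 - 7)/(7 - 16) ≡ 16/8 mod 17. 8⁻¹ ≡ 15 (mod 17), so λ ≡ 2.
  x = λ² - 16 - 7 = 4 - 23 ≡ 15; y = λ·(16 - 15) - 7 ≡ 12. → (15, 12)
4Q: (15, 12) + (7, 6). λ = (6 - 12)/(7 - 15) ≡ 11/9 mod 17. 9⁻¹ ≡ 2 (mod 17) since 9·2 = 18 ≡ 1, so λ ≡ 5.
  x = λ² - 15 - 7 = 25 - 22 ≡ 3; y = λ·(15 - 3) - 12 ≡ 14. → (3, 14)
5Q: (3, 14) + (7, 6). λ = (6 - 14)/(7 - 3) ≡ 9/4 mod 17. 4⁻¹ ≡ 13 (mod 17), so λ ≡ 15.
  x = λ² - 3 - 7 = 225 - 10 ≡ 11; y = λ·(3 - 11) - 14 ≡ 2. → (11, 2)
6Q: (11, 2) + (7, 6). λ = (6 - 2)/(7 - 11) ≡ 4/13 mod 17. 13⁻¹ ≡ 4 (mod 17), so λ ≡ 16.
  x = λ² - 11 - 7 = 256 - 18 ≡ 0; y = λ·(11 - 0) - 2 ≡ 4. → (0, 4)
7Q: (0, 4) + (7, 6). λ = (6 - 4)/(7 - 0) ≡ 2/7 mod 17. 7⁻¹ ≡ 5 (mod 17), so λ ≡ 10.
  x = λ² - 0 - 7 = 100 - 7 ≡ 8; y = λ·(0 - 8) - 4 ≡ 1. → (8, 1)
8Q: (8, 1) + (7, 6). λ = (6 - 1)/(7 - 8) ≡ 5/16 mod 17. 16⁻¹ ≡ 16 (mod 17) since 16·16 = 256 ≡ 1, so λ ≡ 12.
  x = λ² - 8 - 7 = 144 - 15 ≡ 10; y = λ·(8 - 10) - 1 ≡ 9. → (10, 9)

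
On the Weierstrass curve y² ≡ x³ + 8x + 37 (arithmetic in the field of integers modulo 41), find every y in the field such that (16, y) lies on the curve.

x³ + 8x + 37 = 4261 ≡ 38 (mod 41).
38 is a non-residue mod 41; no y exists.

none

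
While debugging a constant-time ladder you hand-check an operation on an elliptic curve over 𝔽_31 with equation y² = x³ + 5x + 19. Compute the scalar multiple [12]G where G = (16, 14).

Repeated addition: build up to 12G.
2G: tangent at (16, 14): λ = (3·16² + 5)/(2·14) ≡ 29/28. 28⁻¹ ≡ 10 (mod 31), so λ ≡ 29·10 ≡ 11.
  x = λ² - 16 - 16 = 121 - 32 ≡ 27; y = λ·(16 - 27) - 14 ≡ 20. → (27, 20)
3G: (27, 20) + (16, 14). λ = (14 - 20)/(16 - 27) ≡ 25/20 mod 31. 20⁻¹ ≡ 14 (mod 31), so λ ≡ 9.
  x = λ² - 27 - 16 = 81 - 43 ≡ 7; y = λ·(27 - 7) - 20 ≡ 5. → (7, 5)
4G: (7, 5) + (16, 14). λ = (14 - 5)/(16 - 7) ≡ 9/9 mod 31. 9⁻¹ ≡ 7 (mod 31) since 9·7 = 63 ≡ 1, so λ ≡ 1.
  x = λ² - 7 - 16 = 1 - 23 ≡ 9; y = λ·(7 - 9) - 5 ≡ 24. → (9, 24)
5G: (9, 24) + (16, 14). λ = (14 - 24)/(16 - 9) ≡ 21/7 mod 31. 7⁻¹ ≡ 9 (mod 31) since 7·9 = 63 ≡ 1, so λ ≡ 3.
  x = λ² - 9 - 16 = 9 - 25 ≡ 15; y = λ·(9 - 15) - 24 ≡ 20. → (15, 20)
6G: (15, 20) + (16, 14). λ = (14 - 20)/(16 - 15) ≡ 25/1 mod 31. 1⁻¹ ≡ 1 (mod 31) since 1·1 = 1 ≡ 1, so λ ≡ 25.
  x = λ² - 15 - 16 = 625 - 31 ≡ 5; y = λ·(15 - 5) - 20 ≡ 13. → (5, 13)
7G: (5, 13) + (16, 14). λ = (14 - 13)/(16 - 5) ≡ 1/11 mod 31. 11⁻¹ ≡ 17 (mod 31), so λ ≡ 17.
  x = λ² - 5 - 16 = 289 - 21 ≡ 20; y = λ·(5 - 20) - 13 ≡ 11. → (20, 11)
8G: (20, 11) + (16, 14). λ = (14 - 11)/(16 - 20) ≡ 3/27 mod 31. 27⁻¹ ≡ 23 (mod 31) since 27·23 = 621 ≡ 1, so λ ≡ 7.
  x = λ² - 20 - 16 = 49 - 36 ≡ 13; y = λ·(20 - 13) - 11 ≡ 7. → (13, 7)
9G: (13, 7) + (16, 14). λ = (14 - 7)/(16 - 13) ≡ 7/3 mod 31. 3⁻¹ ≡ 21 (mod 31), so λ ≡ 23.
  x = λ² - 13 - 16 = 529 - 29 ≡ 4; y = λ·(13 - 4) - 7 ≡ 14. → (4, 14)
10G: (4, 14) + (16, 14). λ = (14 - 14)/(16 - 4) ≡ 0/12 mod 31. 12⁻¹ ≡ 13 (mod 31) since 12·13 = 156 ≡ 1, so λ ≡ 0.
  x = λ² - 4 - 16 = 0 - 20 ≡ 11; y = λ·(4 - 11) - 14 ≡ 17. → (11, 17)
11G: (11, 17) + (16, 14). λ = (14 - 17)/(16 - 11) ≡ 28/5 mod 31. 5⁻¹ ≡ 25 (mod 31), so λ ≡ 18.
  x = λ² - 11 - 16 = 324 - 27 ≡ 18; y = λ·(11 - 18) - 17 ≡ 12. → (18, 12)
12G: (18, 12) + (16, 14). λ = (14 - 12)/(16 - 18) ≡ 2/29 mod 31. 29⁻¹ ≡ 15 (mod 31) since 29·15 = 435 ≡ 1, so λ ≡ 30.
  x = λ² - 18 - 16 = 900 - 34 ≡ 29; y = λ·(18 - 29) - 12 ≡ 30. → (29, 30)

(29, 30)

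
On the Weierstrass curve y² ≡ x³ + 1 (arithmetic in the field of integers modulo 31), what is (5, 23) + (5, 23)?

tangent at (5, 23): λ = (3·5² + 0)/(2·23) ≡ 13/15. 15⁻¹ ≡ 29 (mod 31) since 15·29 = 435 ≡ 1, so λ ≡ 13·29 ≡ 5.
  x = λ² - 5 - 5 = 25 - 10 ≡ 15; y = λ·(5 - 15) - 23 ≡ 20. → (15, 20)

(15, 20)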